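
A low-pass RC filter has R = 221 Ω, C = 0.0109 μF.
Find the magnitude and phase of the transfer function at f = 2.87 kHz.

Step 1 — Angular frequency: ω = 2π·2870 = 1.803e+04 rad/s.
Step 2 — Transfer function: H(jω) = 1/(1 + jωRC).
Step 3 — Denominator: 1 + jωRC = 1 + j·1.803e+04·221·1.09e-08 = 1 + j0.04344.
Step 4 — H = 0.9981 - j0.04336.
Step 5 — Magnitude: |H| = 0.9991 (-0.0 dB); phase: φ = -2.5°.

|H| = 0.9991 (-0.0 dB), φ = -2.5°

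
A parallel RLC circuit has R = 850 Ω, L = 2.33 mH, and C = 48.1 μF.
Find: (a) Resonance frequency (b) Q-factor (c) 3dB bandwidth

Step 1 — Resonance: ω₀ = 1/√(LC) = 1/√(0.00233·4.81e-05) = 2987 rad/s.
Step 2 — f₀ = ω₀/(2π) = 475.4 Hz.
Step 3 — Parallel Q: Q = R/(ω₀L) = 850/(2987·0.00233) = 122.1.
Step 4 — Bandwidth: Δω = ω₀/Q = 24.46 rad/s; BW = Δω/(2π) = 3.893 Hz.

(a) f₀ = 475.4 Hz  (b) Q = 122.1  (c) BW = 3.893 Hz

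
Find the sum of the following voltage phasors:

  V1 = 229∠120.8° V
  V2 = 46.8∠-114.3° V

Step 1 — Convert each phasor to rectangular form:
  V1 = 229·(cos(120.8°) + j·sin(120.8°)) = -117.3 + j196.7 V
  V2 = 46.8·(cos(-114.3°) + j·sin(-114.3°)) = -19.26 - j42.65 V
Step 2 — Sum components: V_total = -136.5 + j154 V.
Step 3 — Convert to polar: |V_total| = 205.8 V, ∠V_total = 131.5°.

V_total = 205.8∠131.5° V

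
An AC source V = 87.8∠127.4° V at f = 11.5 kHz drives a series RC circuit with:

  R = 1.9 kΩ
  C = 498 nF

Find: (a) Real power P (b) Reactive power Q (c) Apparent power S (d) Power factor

Step 1 — Angular frequency: ω = 2π·f = 2π·1.15e+04 = 7.226e+04 rad/s.
Step 2 — Component impedances:
  R: Z = R = 1900 Ω
  C: Z = 1/(jωC) = -j/(ω·C) = 0 - j27.79 Ω
Step 3 — Series combination: Z_total = R + C = 1900 - j27.79 Ω = 1900∠-0.8° Ω.
Step 4 — Source phasor: V = 87.8∠127.4° V = -53.33 + j69.75 V.
Step 5 — Current: I = V / Z = -0.0286 + j0.03629 A = 0.04621∠128.2° A.
Step 6 — Complex power: S = V·I* = 4.056 - j0.05933 VA.
Step 7 — Real power: P = Re(S) = 4.056 W.
Step 8 — Reactive power: Q = Im(S) = -0.05933 VAR.
Step 9 — Apparent power: |S| = 4.057 VA.
Step 10 — Power factor: PF = P/|S| = 0.9999 (leading).

(a) P = 4.056 W  (b) Q = -0.05933 VAR  (c) S = 4.057 VA  (d) PF = 0.9999 (leading)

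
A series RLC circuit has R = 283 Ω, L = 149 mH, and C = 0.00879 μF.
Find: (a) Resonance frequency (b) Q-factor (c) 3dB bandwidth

Step 1 — Resonance condition Im(Z)=0 gives ω₀ = 1/√(LC).
Step 2 — ω₀ = 1/√(0.149·8.79e-09) = 2.763e+04 rad/s.
Step 3 — f₀ = ω₀/(2π) = 4398 Hz.
Step 4 — Series Q: Q = ω₀L/R = 2.763e+04·0.149/283 = 14.55.
Step 5 — 3dB bandwidth: Δω = ω₀/Q = 1899 rad/s; BW = Δω/(2π) = 302.3 Hz.

(a) f₀ = 4398 Hz  (b) Q = 14.55  (c) BW = 302.3 Hz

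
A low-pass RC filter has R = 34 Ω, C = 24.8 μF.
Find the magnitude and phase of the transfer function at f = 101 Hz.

Step 1 — Angular frequency: ω = 2π·101 = 634.6 rad/s.
Step 2 — Transfer function: H(jω) = 1/(1 + jωRC).
Step 3 — Denominator: 1 + jωRC = 1 + j·634.6·34·2.48e-05 = 1 + j0.5351.
Step 4 — H = 0.7774 - j0.416.
Step 5 — Magnitude: |H| = 0.8817 (-1.1 dB); phase: φ = -28.2°.

|H| = 0.8817 (-1.1 dB), φ = -28.2°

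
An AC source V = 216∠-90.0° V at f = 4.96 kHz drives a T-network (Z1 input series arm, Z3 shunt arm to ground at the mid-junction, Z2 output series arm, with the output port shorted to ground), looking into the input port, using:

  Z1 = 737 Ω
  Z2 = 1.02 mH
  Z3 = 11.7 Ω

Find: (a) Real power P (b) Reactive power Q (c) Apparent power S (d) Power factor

Step 1 — Angular frequency: ω = 2π·f = 2π·4960 = 3.116e+04 rad/s.
Step 2 — Component impedances:
  Z1: Z = R = 737 Ω
  Z2: Z = jωL = j·3.116e+04·0.00102 = 0 + j31.79 Ω
  Z3: Z = R = 11.7 Ω
Step 3 — With the output port shorted to ground, the output series arm Z2 runs from the junction to ground; the shunt arm Z3 also runs from the junction to ground. They appear in parallel: Z3 || Z2 = 10.3 + j3.793 Ω.
Step 4 — Series with input arm Z1: Z_in = Z1 + (Z3 || Z2) = 747.3 + j3.793 Ω = 747.3∠0.3° Ω.
Step 5 — Source phasor: V = 216∠-90.0° V = 0 - j216 V.
Step 6 — Current: I = V / Z = -0.001467 - j0.289 A = 0.289∠-90.3° A.
Step 7 — Complex power: S = V·I* = 62.43 + j0.3168 VA.
Step 8 — Real power: P = Re(S) = 62.43 W.
Step 9 — Reactive power: Q = Im(S) = 0.3168 VAR.
Step 10 — Apparent power: |S| = 62.43 VA.
Step 11 — Power factor: PF = P/|S| = 1 (lagging).

(a) P = 62.43 W  (b) Q = 0.3168 VAR  (c) S = 62.43 VA  (d) PF = 1 (lagging)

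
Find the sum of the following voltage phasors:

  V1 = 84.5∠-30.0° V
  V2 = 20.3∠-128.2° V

Step 1 — Convert each phasor to rectangular form:
  V1 = 84.5·(cos(-30.0°) + j·sin(-30.0°)) = 73.18 - j42.25 V
  V2 = 20.3·(cos(-128.2°) + j·sin(-128.2°)) = -12.55 - j15.95 V
Step 2 — Sum components: V_total = 60.63 - j58.2 V.
Step 3 — Convert to polar: |V_total| = 84.04 V, ∠V_total = -43.8°.

V_total = 84.04∠-43.8° V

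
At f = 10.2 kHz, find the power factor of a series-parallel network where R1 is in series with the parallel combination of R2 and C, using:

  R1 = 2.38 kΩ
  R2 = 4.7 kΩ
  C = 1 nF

Step 1 — Angular frequency: ω = 2π·f = 2π·1.02e+04 = 6.409e+04 rad/s.
Step 2 — Component impedances:
  R1: Z = R = 2380 Ω
  R2: Z = R = 4700 Ω
  C: Z = 1/(jωC) = -j/(ω·C) = 0 - j1.56e+04 Ω
Step 3 — Parallel branch: R2 || C = 1/(1/R2 + 1/C) = 4309 - j1298 Ω.
Step 4 — Series with R1: Z_total = R1 + (R2 || C) = 6689 - j1298 Ω = 6814∠-11.0° Ω.
Step 5 — Power factor: PF = cos(φ) = Re(Z)/|Z| = 6689/6814 = 0.9817.
Step 6 — Type: Im(Z) = -1298 ⇒ leading (phase φ = -11.0°).

PF = 0.9817 (leading, φ = -11.0°)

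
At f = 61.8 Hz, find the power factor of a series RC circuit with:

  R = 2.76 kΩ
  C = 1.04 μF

Step 1 — Angular frequency: ω = 2π·f = 2π·61.8 = 388.3 rad/s.
Step 2 — Component impedances:
  R: Z = R = 2760 Ω
  C: Z = 1/(jωC) = -j/(ω·C) = 0 - j2476 Ω
Step 3 — Series combination: Z_total = R + C = 2760 - j2476 Ω = 3708∠-41.9° Ω.
Step 4 — Power factor: PF = cos(φ) = Re(Z)/|Z| = 2760/3708 = 0.7443.
Step 5 — Type: Im(Z) = -2476 ⇒ leading (phase φ = -41.9°).

PF = 0.7443 (leading, φ = -41.9°)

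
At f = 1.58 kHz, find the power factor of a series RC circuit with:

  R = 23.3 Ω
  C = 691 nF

Step 1 — Angular frequency: ω = 2π·f = 2π·1580 = 9927 rad/s.
Step 2 — Component impedances:
  R: Z = R = 23.3 Ω
  C: Z = 1/(jωC) = -j/(ω·C) = 0 - j145.8 Ω
Step 3 — Series combination: Z_total = R + C = 23.3 - j145.8 Ω = 147.6∠-80.9° Ω.
Step 4 — Power factor: PF = cos(φ) = Re(Z)/|Z| = 23.3/147.63 = 0.1578.
Step 5 — Type: Im(Z) = -145.8 ⇒ leading (phase φ = -80.9°).

PF = 0.1578 (leading, φ = -80.9°)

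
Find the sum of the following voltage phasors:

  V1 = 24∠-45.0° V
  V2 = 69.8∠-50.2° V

Step 1 — Convert each phasor to rectangular form:
  V1 = 24·(cos(-45.0°) + j·sin(-45.0°)) = 16.97 - j16.97 V
  V2 = 69.8·(cos(-50.2°) + j·sin(-50.2°)) = 44.68 - j53.63 V
Step 2 — Sum components: V_total = 61.65 - j70.6 V.
Step 3 — Convert to polar: |V_total| = 93.73 V, ∠V_total = -48.9°.

V_total = 93.73∠-48.9° V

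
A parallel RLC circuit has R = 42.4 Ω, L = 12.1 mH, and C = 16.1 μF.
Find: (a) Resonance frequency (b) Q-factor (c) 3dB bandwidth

Step 1 — Resonance: ω₀ = 1/√(LC) = 1/√(0.0121·1.61e-05) = 2266 rad/s.
Step 2 — f₀ = ω₀/(2π) = 360.6 Hz.
Step 3 — Parallel Q: Q = R/(ω₀L) = 42.4/(2266·0.0121) = 1.547.
Step 4 — Bandwidth: Δω = ω₀/Q = 1465 rad/s; BW = Δω/(2π) = 233.1 Hz.

(a) f₀ = 360.6 Hz  (b) Q = 1.547  (c) BW = 233.1 Hz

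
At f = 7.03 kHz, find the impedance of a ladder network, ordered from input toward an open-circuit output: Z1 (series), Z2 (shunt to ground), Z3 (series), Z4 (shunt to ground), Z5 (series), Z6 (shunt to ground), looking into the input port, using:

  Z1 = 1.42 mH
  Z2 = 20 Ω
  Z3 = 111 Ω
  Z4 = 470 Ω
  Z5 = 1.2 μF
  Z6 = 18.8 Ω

Step 1 — Angular frequency: ω = 2π·f = 2π·7030 = 4.417e+04 rad/s.
Step 2 — Component impedances:
  Z1: Z = jωL = j·4.417e+04·0.00142 = 0 + j62.72 Ω
  Z2: Z = R = 20 Ω
  Z3: Z = R = 111 Ω
  Z4: Z = R = 470 Ω
  Z5: Z = 1/(jωC) = -j/(ω·C) = 0 - j18.87 Ω
  Z6: Z = R = 18.8 Ω
Step 3 — Ladder network (open output): work backward from the far end, alternating series and parallel combinations. Z_in = 17.36 + j62.42 Ω = 64.79∠74.5° Ω.

Z = 17.36 + j62.42 Ω = 64.79∠74.5° Ω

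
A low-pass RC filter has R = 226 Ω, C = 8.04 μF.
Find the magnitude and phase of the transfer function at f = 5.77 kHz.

Step 1 — Angular frequency: ω = 2π·5770 = 3.625e+04 rad/s.
Step 2 — Transfer function: H(jω) = 1/(1 + jωRC).
Step 3 — Denominator: 1 + jωRC = 1 + j·3.625e+04·226·8.04e-06 = 1 + j65.87.
Step 4 — H = 0.0002304 - j0.01518.
Step 5 — Magnitude: |H| = 0.01518 (-36.4 dB); phase: φ = -89.1°.

|H| = 0.01518 (-36.4 dB), φ = -89.1°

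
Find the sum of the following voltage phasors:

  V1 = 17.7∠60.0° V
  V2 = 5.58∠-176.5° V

Step 1 — Convert each phasor to rectangular form:
  V1 = 17.7·(cos(60.0°) + j·sin(60.0°)) = 8.85 + j15.33 V
  V2 = 5.58·(cos(-176.5°) + j·sin(-176.5°)) = -5.57 - j0.3407 V
Step 2 — Sum components: V_total = 3.28 + j14.99 V.
Step 3 — Convert to polar: |V_total| = 15.34 V, ∠V_total = 77.7°.

V_total = 15.34∠77.7° V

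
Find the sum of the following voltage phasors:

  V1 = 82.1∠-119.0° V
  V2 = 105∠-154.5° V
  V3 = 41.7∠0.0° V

Step 1 — Convert each phasor to rectangular form:
  V1 = 82.1·(cos(-119.0°) + j·sin(-119.0°)) = -39.8 - j71.81 V
  V2 = 105·(cos(-154.5°) + j·sin(-154.5°)) = -94.77 - j45.2 V
  V3 = 41.7·(cos(0.0°) + j·sin(0.0°)) = 41.7 V
Step 2 — Sum components: V_total = -92.87 - j117 V.
Step 3 — Convert to polar: |V_total| = 149.4 V, ∠V_total = -128.4°.

V_total = 149.4∠-128.4° V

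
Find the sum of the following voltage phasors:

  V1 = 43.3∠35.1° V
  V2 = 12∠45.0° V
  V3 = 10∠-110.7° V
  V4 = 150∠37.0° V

Step 1 — Convert each phasor to rectangular form:
  V1 = 43.3·(cos(35.1°) + j·sin(35.1°)) = 35.43 + j24.9 V
  V2 = 12·(cos(45.0°) + j·sin(45.0°)) = 8.485 + j8.485 V
  V3 = 10·(cos(-110.7°) + j·sin(-110.7°)) = -3.535 - j9.354 V
  V4 = 150·(cos(37.0°) + j·sin(37.0°)) = 119.8 + j90.27 V
Step 2 — Sum components: V_total = 160.2 + j114.3 V.
Step 3 — Convert to polar: |V_total| = 196.8 V, ∠V_total = 35.5°.

V_total = 196.8∠35.5° V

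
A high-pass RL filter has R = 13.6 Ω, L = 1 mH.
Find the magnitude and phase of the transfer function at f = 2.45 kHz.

Step 1 — Angular frequency: ω = 2π·2450 = 1.539e+04 rad/s.
Step 2 — Transfer function: H(jω) = jωL/(R + jωL).
Step 3 — Numerator jωL = j·15.39; denominator R + jωL = 13.6 + j15.39.
Step 4 — H = 0.5616 + j0.4962.
Step 5 — Magnitude: |H| = 0.7494 (-2.5 dB); phase: φ = 41.5°.

|H| = 0.7494 (-2.5 dB), φ = 41.5°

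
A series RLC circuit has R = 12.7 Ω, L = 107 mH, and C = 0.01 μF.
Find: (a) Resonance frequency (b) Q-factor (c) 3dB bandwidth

Step 1 — Resonance condition Im(Z)=0 gives ω₀ = 1/√(LC).
Step 2 — ω₀ = 1/√(0.107·1e-08) = 3.057e+04 rad/s.
Step 3 — f₀ = ω₀/(2π) = 4866 Hz.
Step 4 — Series Q: Q = ω₀L/R = 3.057e+04·0.107/12.7 = 257.6.
Step 5 — 3dB bandwidth: Δω = ω₀/Q = 118.7 rad/s; BW = Δω/(2π) = 18.89 Hz.

(a) f₀ = 4866 Hz  (b) Q = 257.6  (c) BW = 18.89 Hz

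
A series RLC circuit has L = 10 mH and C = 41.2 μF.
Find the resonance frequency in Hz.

Step 1 — Resonance condition Im(Z)=0 gives ω₀ = 1/√(LC).
Step 2 — ω₀ = 1/√(0.01·4.12e-05) = 1558 rad/s.
Step 3 — f₀ = ω₀/(2π) = 248 Hz.

f₀ = 248 Hz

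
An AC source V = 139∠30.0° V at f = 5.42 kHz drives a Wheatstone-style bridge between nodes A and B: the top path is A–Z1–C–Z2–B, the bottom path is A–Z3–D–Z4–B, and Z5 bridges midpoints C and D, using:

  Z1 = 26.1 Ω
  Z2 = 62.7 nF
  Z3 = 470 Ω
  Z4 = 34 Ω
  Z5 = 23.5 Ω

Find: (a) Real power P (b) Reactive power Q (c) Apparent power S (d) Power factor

Step 1 — Angular frequency: ω = 2π·f = 2π·5420 = 3.405e+04 rad/s.
Step 2 — Component impedances:
  Z1: Z = R = 26.1 Ω
  Z2: Z = 1/(jωC) = -j/(ω·C) = 0 - j468.3 Ω
  Z3: Z = R = 470 Ω
  Z4: Z = R = 34 Ω
  Z5: Z = R = 23.5 Ω
Step 3 — Bridge requires nodal analysis (the Z5 bridge couples midpoints C and D, so the two paths cannot be reduced to a simple series/parallel combination). Setting node B to ground and injecting 1 A at node A, the 3-node admittance system at A, C, D solves to V_A = Z_AB = 78.09 - j6.426 Ω = 78.35∠-4.7° Ω.
Step 4 — Source phasor: V = 139∠30.0° V = 120.4 + j69.5 V.
Step 5 — Current: I = V / Z = 1.458 + j1.01 A = 1.774∠34.7° A.
Step 6 — Complex power: S = V·I* = 245.8 - j20.22 VA.
Step 7 — Real power: P = Re(S) = 245.8 W.
Step 8 — Reactive power: Q = Im(S) = -20.22 VAR.
Step 9 — Apparent power: |S| = 246.6 VA.
Step 10 — Power factor: PF = P/|S| = 0.9966 (leading).

(a) P = 245.8 W  (b) Q = -20.22 VAR  (c) S = 246.6 VA  (d) PF = 0.9966 (leading)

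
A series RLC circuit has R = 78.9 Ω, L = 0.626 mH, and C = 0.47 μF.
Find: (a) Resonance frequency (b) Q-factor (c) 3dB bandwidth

Step 1 — Resonance condition Im(Z)=0 gives ω₀ = 1/√(LC).
Step 2 — ω₀ = 1/√(0.000626·4.7e-07) = 5.83e+04 rad/s.
Step 3 — f₀ = ω₀/(2π) = 9279 Hz.
Step 4 — Series Q: Q = ω₀L/R = 5.83e+04·0.000626/78.9 = 0.4626.
Step 5 — 3dB bandwidth: Δω = ω₀/Q = 1.26e+05 rad/s; BW = Δω/(2π) = 2.006e+04 Hz.

(a) f₀ = 9279 Hz  (b) Q = 0.4626  (c) BW = 2.006e+04 Hz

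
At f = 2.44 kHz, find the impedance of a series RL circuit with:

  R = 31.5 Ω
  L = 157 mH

Step 1 — Angular frequency: ω = 2π·f = 2π·2440 = 1.533e+04 rad/s.
Step 2 — Component impedances:
  R: Z = R = 31.5 Ω
  L: Z = jωL = j·1.533e+04·0.157 = 0 + j2407 Ω
Step 3 — Series combination: Z_total = R + L = 31.5 + j2407 Ω = 2407∠89.3° Ω.

Z = 31.5 + j2407 Ω = 2407∠89.3° Ω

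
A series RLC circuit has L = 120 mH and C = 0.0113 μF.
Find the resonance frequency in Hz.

Step 1 — Resonance condition Im(Z)=0 gives ω₀ = 1/√(LC).
Step 2 — ω₀ = 1/√(0.12·1.13e-08) = 2.716e+04 rad/s.
Step 3 — f₀ = ω₀/(2π) = 4322 Hz.

f₀ = 4322 Hz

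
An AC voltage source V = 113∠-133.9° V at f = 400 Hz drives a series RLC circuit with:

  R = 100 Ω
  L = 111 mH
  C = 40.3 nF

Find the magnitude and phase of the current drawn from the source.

Step 1 — Angular frequency: ω = 2π·f = 2π·400 = 2513 rad/s.
Step 2 — Component impedances:
  R: Z = R = 100 Ω
  L: Z = jωL = j·2513·0.111 = 0 + j279 Ω
  C: Z = 1/(jωC) = -j/(ω·C) = 0 - j9873 Ω
Step 3 — Series combination: Z_total = R + L + C = 100 - j9594 Ω = 9595∠-89.4° Ω.
Step 4 — Source phasor: V = 113∠-133.9° V = -78.35 - j81.42 V.
Step 5 — Ohm's law: I = V / Z_total = (-78.35 - j81.42) / (100 - j9594) = 0.008401 - j0.008254 A.
Step 6 — Convert to polar: |I| = 0.01178 A, ∠I = -44.5°.

I = 0.01178∠-44.5° A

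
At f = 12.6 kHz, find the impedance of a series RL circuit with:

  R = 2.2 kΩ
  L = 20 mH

Step 1 — Angular frequency: ω = 2π·f = 2π·1.26e+04 = 7.917e+04 rad/s.
Step 2 — Component impedances:
  R: Z = R = 2200 Ω
  L: Z = jωL = j·7.917e+04·0.02 = 0 + j1583 Ω
Step 3 — Series combination: Z_total = R + L = 2200 + j1583 Ω = 2711∠35.7° Ω.

Z = 2200 + j1583 Ω = 2711∠35.7° Ω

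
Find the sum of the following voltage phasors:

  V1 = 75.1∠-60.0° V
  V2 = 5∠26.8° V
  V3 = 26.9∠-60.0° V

Step 1 — Convert each phasor to rectangular form:
  V1 = 75.1·(cos(-60.0°) + j·sin(-60.0°)) = 37.55 - j65.04 V
  V2 = 5·(cos(26.8°) + j·sin(26.8°)) = 4.463 + j2.254 V
  V3 = 26.9·(cos(-60.0°) + j·sin(-60.0°)) = 13.45 - j23.3 V
Step 2 — Sum components: V_total = 55.46 - j86.08 V.
Step 3 — Convert to polar: |V_total| = 102.4 V, ∠V_total = -57.2°.

V_total = 102.4∠-57.2° V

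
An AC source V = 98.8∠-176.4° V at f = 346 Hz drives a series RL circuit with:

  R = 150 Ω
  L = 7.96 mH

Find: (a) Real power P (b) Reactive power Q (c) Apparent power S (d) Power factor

Step 1 — Angular frequency: ω = 2π·f = 2π·346 = 2174 rad/s.
Step 2 — Component impedances:
  R: Z = R = 150 Ω
  L: Z = jωL = j·2174·0.00796 = 0 + j17.3 Ω
Step 3 — Series combination: Z_total = R + L = 150 + j17.3 Ω = 151∠6.6° Ω.
Step 4 — Source phasor: V = 98.8∠-176.4° V = -98.61 - j6.204 V.
Step 5 — Current: I = V / Z = -0.6534 + j0.03403 A = 0.6543∠177.0° A.
Step 6 — Complex power: S = V·I* = 64.22 + j7.409 VA.
Step 7 — Real power: P = Re(S) = 64.22 W.
Step 8 — Reactive power: Q = Im(S) = 7.409 VAR.
Step 9 — Apparent power: |S| = 64.65 VA.
Step 10 — Power factor: PF = P/|S| = 0.9934 (lagging).

(a) P = 64.22 W  (b) Q = 7.409 VAR  (c) S = 64.65 VA  (d) PF = 0.9934 (lagging)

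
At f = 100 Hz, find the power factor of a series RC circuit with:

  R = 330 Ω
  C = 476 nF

Step 1 — Angular frequency: ω = 2π·f = 2π·100 = 628.3 rad/s.
Step 2 — Component impedances:
  R: Z = R = 330 Ω
  C: Z = 1/(jωC) = -j/(ω·C) = 0 - j3344 Ω
Step 3 — Series combination: Z_total = R + C = 330 - j3344 Ω = 3360∠-84.4° Ω.
Step 4 — Power factor: PF = cos(φ) = Re(Z)/|Z| = 330/3359.8 = 0.09822.
Step 5 — Type: Im(Z) = -3344 ⇒ leading (phase φ = -84.4°).

PF = 0.09822 (leading, φ = -84.4°)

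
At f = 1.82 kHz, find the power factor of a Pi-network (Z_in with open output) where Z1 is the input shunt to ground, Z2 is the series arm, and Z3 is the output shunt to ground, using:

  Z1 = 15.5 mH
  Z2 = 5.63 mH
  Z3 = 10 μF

Step 1 — Angular frequency: ω = 2π·f = 2π·1820 = 1.144e+04 rad/s.
Step 2 — Component impedances:
  Z1: Z = jωL = j·1.144e+04·0.0155 = 0 + j177.2 Ω
  Z2: Z = jωL = j·1.144e+04·0.00563 = 0 + j64.38 Ω
  Z3: Z = 1/(jωC) = -j/(ω·C) = 0 - j8.745 Ω
Step 3 — With open output, the series arm Z2 and the output shunt Z3 appear in series to ground: Z2 + Z3 = 0 + j55.64 Ω.
Step 4 — Parallel with input shunt Z1: Z_in = Z1 || (Z2 + Z3) = 0 + j42.34 Ω = 42.34∠90.0° Ω.
Step 5 — Power factor: PF = cos(φ) = Re(Z)/|Z| = -0/42.34 = -0.
Step 6 — Type: Im(Z) = 42.34 ⇒ lagging (phase φ = 90.0°).

PF = -0 (lagging, φ = 90.0°)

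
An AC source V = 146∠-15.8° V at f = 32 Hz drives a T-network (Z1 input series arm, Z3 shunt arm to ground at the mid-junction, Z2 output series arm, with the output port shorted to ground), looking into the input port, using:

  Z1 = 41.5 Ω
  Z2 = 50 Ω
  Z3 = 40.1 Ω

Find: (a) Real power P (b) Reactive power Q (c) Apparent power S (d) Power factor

Step 1 — Angular frequency: ω = 2π·f = 2π·32 = 201.1 rad/s.
Step 2 — Component impedances:
  Z1: Z = R = 41.5 Ω
  Z2: Z = R = 50 Ω
  Z3: Z = R = 40.1 Ω
Step 3 — With the output port shorted to ground, the output series arm Z2 runs from the junction to ground; the shunt arm Z3 also runs from the junction to ground. They appear in parallel: Z3 || Z2 = 22.25 Ω.
Step 4 — Series with input arm Z1: Z_in = Z1 + (Z3 || Z2) = 63.75 Ω = 63.75∠0.0° Ω.
Step 5 — Source phasor: V = 146∠-15.8° V = 140.5 - j39.75 V.
Step 6 — Current: I = V / Z = 2.204 - j0.6235 A = 2.29∠-15.8° A.
Step 7 — Complex power: S = V·I* = 334.4 VA.
Step 8 — Real power: P = Re(S) = 334.4 W.
Step 9 — Reactive power: Q = Im(S) = 0 VAR.
Step 10 — Apparent power: |S| = 334.4 VA.
Step 11 — Power factor: PF = P/|S| = 1 (unity).

(a) P = 334.4 W  (b) Q = 0 VAR  (c) S = 334.4 VA  (d) PF = 1 (unity)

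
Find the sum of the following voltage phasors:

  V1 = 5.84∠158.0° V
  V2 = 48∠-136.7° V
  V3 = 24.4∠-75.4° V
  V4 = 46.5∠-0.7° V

Step 1 — Convert each phasor to rectangular form:
  V1 = 5.84·(cos(158.0°) + j·sin(158.0°)) = -5.415 + j2.188 V
  V2 = 48·(cos(-136.7°) + j·sin(-136.7°)) = -34.93 - j32.92 V
  V3 = 24.4·(cos(-75.4°) + j·sin(-75.4°)) = 6.15 - j23.61 V
  V4 = 46.5·(cos(-0.7°) + j·sin(-0.7°)) = 46.5 - j0.5681 V
Step 2 — Sum components: V_total = 12.3 - j54.91 V.
Step 3 — Convert to polar: |V_total| = 56.27 V, ∠V_total = -77.4°.

V_total = 56.27∠-77.4° V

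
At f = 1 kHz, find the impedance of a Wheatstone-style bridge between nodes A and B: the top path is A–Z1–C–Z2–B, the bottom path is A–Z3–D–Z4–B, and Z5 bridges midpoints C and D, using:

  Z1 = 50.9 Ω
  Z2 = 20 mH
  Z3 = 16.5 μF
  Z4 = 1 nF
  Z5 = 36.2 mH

Step 1 — Angular frequency: ω = 2π·f = 2π·1000 = 6283 rad/s.
Step 2 — Component impedances:
  Z1: Z = R = 50.9 Ω
  Z2: Z = jωL = j·6283·0.02 = 0 + j125.7 Ω
  Z3: Z = 1/(jωC) = -j/(ω·C) = 0 - j9.646 Ω
  Z4: Z = 1/(jωC) = -j/(ω·C) = 0 - j1.592e+05 Ω
  Z5: Z = jωL = j·6283·0.0362 = 0 + j227.5 Ω
Step 3 — Bridge requires nodal analysis (the Z5 bridge couples midpoints C and D, so the two paths cannot be reduced to a simple series/parallel combination). Setting node B to ground and injecting 1 A at node A, the 3-node admittance system at A, C, D solves to V_A = Z_AB = 48.35 + j137 Ω = 145.3∠70.6° Ω.

Z = 48.35 + j137 Ω = 145.3∠70.6° Ω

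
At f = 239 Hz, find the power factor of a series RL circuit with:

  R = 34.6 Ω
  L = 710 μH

Step 1 — Angular frequency: ω = 2π·f = 2π·239 = 1502 rad/s.
Step 2 — Component impedances:
  R: Z = R = 34.6 Ω
  L: Z = jωL = j·1502·0.00071 = 0 + j1.066 Ω
Step 3 — Series combination: Z_total = R + L = 34.6 + j1.066 Ω = 34.62∠1.8° Ω.
Step 4 — Power factor: PF = cos(φ) = Re(Z)/|Z| = 34.6/34.616 = 0.9995.
Step 5 — Type: Im(Z) = 1.066 ⇒ lagging (phase φ = 1.8°).

PF = 0.9995 (lagging, φ = 1.8°)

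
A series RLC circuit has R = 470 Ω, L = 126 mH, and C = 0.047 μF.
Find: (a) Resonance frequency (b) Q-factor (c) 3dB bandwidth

Step 1 — Resonance condition Im(Z)=0 gives ω₀ = 1/√(LC).
Step 2 — ω₀ = 1/√(0.126·4.7e-08) = 1.299e+04 rad/s.
Step 3 — f₀ = ω₀/(2π) = 2068 Hz.
Step 4 — Series Q: Q = ω₀L/R = 1.299e+04·0.126/470 = 3.484.
Step 5 — 3dB bandwidth: Δω = ω₀/Q = 3730 rad/s; BW = Δω/(2π) = 593.7 Hz.

(a) f₀ = 2068 Hz  (b) Q = 3.484  (c) BW = 593.7 Hz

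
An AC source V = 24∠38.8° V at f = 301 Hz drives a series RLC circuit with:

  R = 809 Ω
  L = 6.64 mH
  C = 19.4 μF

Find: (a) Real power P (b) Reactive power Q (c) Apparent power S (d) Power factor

Step 1 — Angular frequency: ω = 2π·f = 2π·301 = 1891 rad/s.
Step 2 — Component impedances:
  R: Z = R = 809 Ω
  L: Z = jωL = j·1891·0.00664 = 0 + j12.56 Ω
  C: Z = 1/(jωC) = -j/(ω·C) = 0 - j27.26 Ω
Step 3 — Series combination: Z_total = R + L + C = 809 - j14.7 Ω = 809.1∠-1.0° Ω.
Step 4 — Source phasor: V = 24∠38.8° V = 18.7 + j15.04 V.
Step 5 — Current: I = V / Z = 0.02277 + j0.019 A = 0.02966∠39.8° A.
Step 6 — Complex power: S = V·I* = 0.7118 - j0.01293 VA.
Step 7 — Real power: P = Re(S) = 0.7118 W.
Step 8 — Reactive power: Q = Im(S) = -0.01293 VAR.
Step 9 — Apparent power: |S| = 0.7119 VA.
Step 10 — Power factor: PF = P/|S| = 0.9998 (leading).

(a) P = 0.7118 W  (b) Q = -0.01293 VAR  (c) S = 0.7119 VA  (d) PF = 0.9998 (leading)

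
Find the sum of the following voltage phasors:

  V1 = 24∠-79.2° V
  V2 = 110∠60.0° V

Step 1 — Convert each phasor to rectangular form:
  V1 = 24·(cos(-79.2°) + j·sin(-79.2°)) = 4.497 - j23.57 V
  V2 = 110·(cos(60.0°) + j·sin(60.0°)) = 55 + j95.26 V
Step 2 — Sum components: V_total = 59.5 + j71.69 V.
Step 3 — Convert to polar: |V_total| = 93.16 V, ∠V_total = 50.3°.

V_total = 93.16∠50.3° V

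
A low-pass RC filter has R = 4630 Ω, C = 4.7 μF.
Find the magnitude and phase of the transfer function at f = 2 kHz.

Step 1 — Angular frequency: ω = 2π·2000 = 1.257e+04 rad/s.
Step 2 — Transfer function: H(jω) = 1/(1 + jωRC).
Step 3 — Denominator: 1 + jωRC = 1 + j·1.257e+04·4630·4.7e-06 = 1 + j273.5.
Step 4 — H = 1.337e-05 - j0.003657.
Step 5 — Magnitude: |H| = 0.003657 (-48.7 dB); phase: φ = -89.8°.

|H| = 0.003657 (-48.7 dB), φ = -89.8°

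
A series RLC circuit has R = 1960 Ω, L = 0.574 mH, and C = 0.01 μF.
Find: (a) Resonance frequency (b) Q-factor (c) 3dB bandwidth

Step 1 — Resonance condition Im(Z)=0 gives ω₀ = 1/√(LC).
Step 2 — ω₀ = 1/√(0.000574·1e-08) = 4.174e+05 rad/s.
Step 3 — f₀ = ω₀/(2π) = 6.643e+04 Hz.
Step 4 — Series Q: Q = ω₀L/R = 4.174e+05·0.000574/1960 = 0.1222.
Step 5 — 3dB bandwidth: Δω = ω₀/Q = 3.415e+06 rad/s; BW = Δω/(2π) = 5.435e+05 Hz.

(a) f₀ = 6.643e+04 Hz  (b) Q = 0.1222  (c) BW = 5.435e+05 Hz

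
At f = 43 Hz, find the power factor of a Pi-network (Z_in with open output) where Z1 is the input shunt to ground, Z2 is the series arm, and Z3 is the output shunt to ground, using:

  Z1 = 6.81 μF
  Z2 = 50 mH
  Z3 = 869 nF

Step 1 — Angular frequency: ω = 2π·f = 2π·43 = 270.2 rad/s.
Step 2 — Component impedances:
  Z1: Z = 1/(jωC) = -j/(ω·C) = 0 - j543.5 Ω
  Z2: Z = jωL = j·270.2·0.05 = 0 + j13.51 Ω
  Z3: Z = 1/(jωC) = -j/(ω·C) = 0 - j4259 Ω
Step 3 — With open output, the series arm Z2 and the output shunt Z3 appear in series to ground: Z2 + Z3 = 0 - j4246 Ω.
Step 4 — Parallel with input shunt Z1: Z_in = Z1 || (Z2 + Z3) = 0 - j481.8 Ω = 481.8∠-90.0° Ω.
Step 5 — Power factor: PF = cos(φ) = Re(Z)/|Z| = 0/481.8 = 0.
Step 6 — Type: Im(Z) = -481.8 ⇒ leading (phase φ = -90.0°).

PF = 0 (leading, φ = -90.0°)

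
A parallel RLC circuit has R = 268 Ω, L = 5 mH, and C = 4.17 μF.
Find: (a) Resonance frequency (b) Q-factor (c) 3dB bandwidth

Step 1 — Resonance: ω₀ = 1/√(LC) = 1/√(0.005·4.17e-06) = 6925 rad/s.
Step 2 — f₀ = ω₀/(2π) = 1102 Hz.
Step 3 — Parallel Q: Q = R/(ω₀L) = 268/(6925·0.005) = 7.74.
Step 4 — Bandwidth: Δω = ω₀/Q = 894.8 rad/s; BW = Δω/(2π) = 142.4 Hz.

(a) f₀ = 1102 Hz  (b) Q = 7.74  (c) BW = 142.4 Hz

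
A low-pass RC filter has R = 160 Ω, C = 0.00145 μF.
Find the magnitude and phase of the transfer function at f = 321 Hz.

Step 1 — Angular frequency: ω = 2π·321 = 2017 rad/s.
Step 2 — Transfer function: H(jω) = 1/(1 + jωRC).
Step 3 — Denominator: 1 + jωRC = 1 + j·2017·160·1.45e-09 = 1 + j0.0004679.
Step 4 — H = 1 - j0.0004679.
Step 5 — Magnitude: |H| = 1 (-0.0 dB); phase: φ = -0.0°.

|H| = 1 (-0.0 dB), φ = -0.0°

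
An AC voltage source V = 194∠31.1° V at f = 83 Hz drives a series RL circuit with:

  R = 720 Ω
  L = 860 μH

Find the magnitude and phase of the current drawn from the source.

Step 1 — Angular frequency: ω = 2π·f = 2π·83 = 521.5 rad/s.
Step 2 — Component impedances:
  R: Z = R = 720 Ω
  L: Z = jωL = j·521.5·0.00086 = 0 + j0.4485 Ω
Step 3 — Series combination: Z_total = R + L = 720 + j0.4485 Ω = 720∠0.0° Ω.
Step 4 — Source phasor: V = 194∠31.1° V = 166.1 + j100.2 V.
Step 5 — Ohm's law: I = V / Z_total = (166.1 + j100.2) / (720 + j0.4485) = 0.2308 + j0.139 A.
Step 6 — Convert to polar: |I| = 0.2694 A, ∠I = 31.1°.

I = 0.2694∠31.1° A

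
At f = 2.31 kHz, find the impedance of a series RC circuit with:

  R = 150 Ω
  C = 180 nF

Step 1 — Angular frequency: ω = 2π·f = 2π·2310 = 1.451e+04 rad/s.
Step 2 — Component impedances:
  R: Z = R = 150 Ω
  C: Z = 1/(jωC) = -j/(ω·C) = 0 - j382.8 Ω
Step 3 — Series combination: Z_total = R + C = 150 - j382.8 Ω = 411.1∠-68.6° Ω.

Z = 150 - j382.8 Ω = 411.1∠-68.6° Ω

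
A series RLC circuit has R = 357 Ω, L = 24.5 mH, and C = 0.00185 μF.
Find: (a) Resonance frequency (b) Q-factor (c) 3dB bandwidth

Step 1 — Resonance condition Im(Z)=0 gives ω₀ = 1/√(LC).
Step 2 — ω₀ = 1/√(0.0245·1.85e-09) = 1.485e+05 rad/s.
Step 3 — f₀ = ω₀/(2π) = 2.364e+04 Hz.
Step 4 — Series Q: Q = ω₀L/R = 1.485e+05·0.0245/357 = 10.19.
Step 5 — 3dB bandwidth: Δω = ω₀/Q = 1.457e+04 rad/s; BW = Δω/(2π) = 2319 Hz.

(a) f₀ = 2.364e+04 Hz  (b) Q = 10.19  (c) BW = 2319 Hz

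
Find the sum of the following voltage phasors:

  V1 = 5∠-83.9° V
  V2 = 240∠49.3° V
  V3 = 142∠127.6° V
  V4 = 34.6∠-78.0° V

Step 1 — Convert each phasor to rectangular form:
  V1 = 5·(cos(-83.9°) + j·sin(-83.9°)) = 0.5313 - j4.972 V
  V2 = 240·(cos(49.3°) + j·sin(49.3°)) = 156.5 + j182 V
  V3 = 142·(cos(127.6°) + j·sin(127.6°)) = -86.64 + j112.5 V
  V4 = 34.6·(cos(-78.0°) + j·sin(-78.0°)) = 7.194 - j33.84 V
Step 2 — Sum components: V_total = 77.59 + j255.6 V.
Step 3 — Convert to polar: |V_total| = 267.2 V, ∠V_total = 73.1°.

V_total = 267.2∠73.1° V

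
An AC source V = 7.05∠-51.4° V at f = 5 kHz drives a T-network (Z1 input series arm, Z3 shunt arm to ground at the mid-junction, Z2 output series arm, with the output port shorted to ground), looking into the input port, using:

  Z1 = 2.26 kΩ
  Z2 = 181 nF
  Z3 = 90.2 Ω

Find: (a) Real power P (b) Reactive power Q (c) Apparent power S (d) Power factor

Step 1 — Angular frequency: ω = 2π·f = 2π·5000 = 3.142e+04 rad/s.
Step 2 — Component impedances:
  Z1: Z = R = 2260 Ω
  Z2: Z = 1/(jωC) = -j/(ω·C) = 0 - j175.9 Ω
  Z3: Z = R = 90.2 Ω
Step 3 — With the output port shorted to ground, the output series arm Z2 runs from the junction to ground; the shunt arm Z3 also runs from the junction to ground. They appear in parallel: Z3 || Z2 = 71.41 - j36.63 Ω.
Step 4 — Series with input arm Z1: Z_in = Z1 + (Z3 || Z2) = 2331 - j36.63 Ω = 2332∠-0.9° Ω.
Step 5 — Source phasor: V = 7.05∠-51.4° V = 4.398 - j5.51 V.
Step 6 — Current: I = V / Z = 0.001923 - j0.002333 A = 0.003024∠-50.5° A.
Step 7 — Complex power: S = V·I* = 0.02131 - j0.0003348 VA.
Step 8 — Real power: P = Re(S) = 0.02131 W.
Step 9 — Reactive power: Q = Im(S) = -0.0003348 VAR.
Step 10 — Apparent power: |S| = 0.02132 VA.
Step 11 — Power factor: PF = P/|S| = 0.9999 (leading).

(a) P = 0.02131 W  (b) Q = -0.0003348 VAR  (c) S = 0.02132 VA  (d) PF = 0.9999 (leading)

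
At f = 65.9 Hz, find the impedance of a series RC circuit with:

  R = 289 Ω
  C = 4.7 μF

Step 1 — Angular frequency: ω = 2π·f = 2π·65.9 = 414.1 rad/s.
Step 2 — Component impedances:
  R: Z = R = 289 Ω
  C: Z = 1/(jωC) = -j/(ω·C) = 0 - j513.9 Ω
Step 3 — Series combination: Z_total = R + C = 289 - j513.9 Ω = 589.5∠-60.6° Ω.

Z = 289 - j513.9 Ω = 589.5∠-60.6° Ω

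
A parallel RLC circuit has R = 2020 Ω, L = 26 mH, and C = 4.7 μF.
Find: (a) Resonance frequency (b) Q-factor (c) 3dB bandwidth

Step 1 — Resonance: ω₀ = 1/√(LC) = 1/√(0.026·4.7e-06) = 2861 rad/s.
Step 2 — f₀ = ω₀/(2π) = 455.3 Hz.
Step 3 — Parallel Q: Q = R/(ω₀L) = 2020/(2861·0.026) = 27.16.
Step 4 — Bandwidth: Δω = ω₀/Q = 105.3 rad/s; BW = Δω/(2π) = 16.76 Hz.

(a) f₀ = 455.3 Hz  (b) Q = 27.16  (c) BW = 16.76 Hz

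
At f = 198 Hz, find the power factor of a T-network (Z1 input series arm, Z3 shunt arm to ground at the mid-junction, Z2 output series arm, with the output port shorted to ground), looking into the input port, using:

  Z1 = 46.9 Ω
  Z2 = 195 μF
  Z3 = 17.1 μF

Step 1 — Angular frequency: ω = 2π·f = 2π·198 = 1244 rad/s.
Step 2 — Component impedances:
  Z1: Z = R = 46.9 Ω
  Z2: Z = 1/(jωC) = -j/(ω·C) = 0 - j4.122 Ω
  Z3: Z = 1/(jωC) = -j/(ω·C) = 0 - j47.01 Ω
Step 3 — With the output port shorted to ground, the output series arm Z2 runs from the junction to ground; the shunt arm Z3 also runs from the junction to ground. They appear in parallel: Z3 || Z2 = 0 - j3.79 Ω.
Step 4 — Series with input arm Z1: Z_in = Z1 + (Z3 || Z2) = 46.9 - j3.79 Ω = 47.05∠-4.6° Ω.
Step 5 — Power factor: PF = cos(φ) = Re(Z)/|Z| = 46.9/47.05 = 0.9968.
Step 6 — Type: Im(Z) = -3.79 ⇒ leading (phase φ = -4.6°).

PF = 0.9968 (leading, φ = -4.6°)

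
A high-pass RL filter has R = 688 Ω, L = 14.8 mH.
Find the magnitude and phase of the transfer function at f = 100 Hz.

Step 1 — Angular frequency: ω = 2π·100 = 628.3 rad/s.
Step 2 — Transfer function: H(jω) = jωL/(R + jωL).
Step 3 — Numerator jωL = j·9.299; denominator R + jωL = 688 + j9.299.
Step 4 — H = 0.0001827 + j0.01351.
Step 5 — Magnitude: |H| = 0.01351 (-37.4 dB); phase: φ = 89.2°.

|H| = 0.01351 (-37.4 dB), φ = 89.2°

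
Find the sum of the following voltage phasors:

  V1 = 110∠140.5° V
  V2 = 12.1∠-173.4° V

Step 1 — Convert each phasor to rectangular form:
  V1 = 110·(cos(140.5°) + j·sin(140.5°)) = -84.88 + j69.97 V
  V2 = 12.1·(cos(-173.4°) + j·sin(-173.4°)) = -12.02 - j1.391 V
Step 2 — Sum components: V_total = -96.9 + j68.58 V.
Step 3 — Convert to polar: |V_total| = 118.7 V, ∠V_total = 144.7°.

V_total = 118.7∠144.7° V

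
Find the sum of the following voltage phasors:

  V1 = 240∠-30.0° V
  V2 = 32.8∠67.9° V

Step 1 — Convert each phasor to rectangular form:
  V1 = 240·(cos(-30.0°) + j·sin(-30.0°)) = 207.8 - j120 V
  V2 = 32.8·(cos(67.9°) + j·sin(67.9°)) = 12.34 + j30.39 V
Step 2 — Sum components: V_total = 220.2 - j89.61 V.
Step 3 — Convert to polar: |V_total| = 237.7 V, ∠V_total = -22.1°.

V_total = 237.7∠-22.1° V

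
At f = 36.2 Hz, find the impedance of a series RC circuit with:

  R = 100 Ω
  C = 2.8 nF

Step 1 — Angular frequency: ω = 2π·f = 2π·36.2 = 227.5 rad/s.
Step 2 — Component impedances:
  R: Z = R = 100 Ω
  C: Z = 1/(jωC) = -j/(ω·C) = 0 - j1.57e+06 Ω
Step 3 — Series combination: Z_total = R + C = 100 - j1.57e+06 Ω = 1.57e+06∠-90.0° Ω.

Z = 100 - j1.57e+06 Ω = 1.57e+06∠-90.0° Ω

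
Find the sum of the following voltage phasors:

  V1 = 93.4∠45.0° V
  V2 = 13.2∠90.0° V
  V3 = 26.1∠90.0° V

Step 1 — Convert each phasor to rectangular form:
  V1 = 93.4·(cos(45.0°) + j·sin(45.0°)) = 66.04 + j66.04 V
  V2 = 13.2·(cos(90.0°) + j·sin(90.0°)) = 0 + j13.2 V
  V3 = 26.1·(cos(90.0°) + j·sin(90.0°)) = 0 + j26.1 V
Step 2 — Sum components: V_total = 66.04 + j105.3 V.
Step 3 — Convert to polar: |V_total| = 124.3 V, ∠V_total = 57.9°.

V_total = 124.3∠57.9° V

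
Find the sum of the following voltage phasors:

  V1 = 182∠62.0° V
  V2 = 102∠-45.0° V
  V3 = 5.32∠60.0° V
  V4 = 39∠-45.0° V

Step 1 — Convert each phasor to rectangular form:
  V1 = 182·(cos(62.0°) + j·sin(62.0°)) = 85.44 + j160.7 V
  V2 = 102·(cos(-45.0°) + j·sin(-45.0°)) = 72.12 - j72.12 V
  V3 = 5.32·(cos(60.0°) + j·sin(60.0°)) = 2.66 + j4.607 V
  V4 = 39·(cos(-45.0°) + j·sin(-45.0°)) = 27.58 - j27.58 V
Step 2 — Sum components: V_total = 187.8 + j65.6 V.
Step 3 — Convert to polar: |V_total| = 198.9 V, ∠V_total = 19.3°.

V_total = 198.9∠19.3° V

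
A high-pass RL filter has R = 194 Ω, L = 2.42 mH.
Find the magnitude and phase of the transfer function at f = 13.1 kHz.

Step 1 — Angular frequency: ω = 2π·1.31e+04 = 8.231e+04 rad/s.
Step 2 — Transfer function: H(jω) = jωL/(R + jωL).
Step 3 — Numerator jωL = j·199.2; denominator R + jωL = 194 + j199.2.
Step 4 — H = 0.5132 + j0.4998.
Step 5 — Magnitude: |H| = 0.7164 (-2.9 dB); phase: φ = 44.2°.

|H| = 0.7164 (-2.9 dB), φ = 44.2°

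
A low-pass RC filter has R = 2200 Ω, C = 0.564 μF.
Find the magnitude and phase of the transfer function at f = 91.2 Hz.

Step 1 — Angular frequency: ω = 2π·91.2 = 573 rad/s.
Step 2 — Transfer function: H(jω) = 1/(1 + jωRC).
Step 3 — Denominator: 1 + jωRC = 1 + j·573·2200·5.64e-07 = 1 + j0.711.
Step 4 — H = 0.6642 - j0.4723.
Step 5 — Magnitude: |H| = 0.815 (-1.8 dB); phase: φ = -35.4°.

|H| = 0.815 (-1.8 dB), φ = -35.4°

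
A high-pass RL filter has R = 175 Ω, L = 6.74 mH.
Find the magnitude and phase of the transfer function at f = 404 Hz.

Step 1 — Angular frequency: ω = 2π·404 = 2538 rad/s.
Step 2 — Transfer function: H(jω) = jωL/(R + jωL).
Step 3 — Numerator jωL = j·17.11; denominator R + jωL = 175 + j17.11.
Step 4 — H = 0.009467 + j0.09684.
Step 5 — Magnitude: |H| = 0.0973 (-20.2 dB); phase: φ = 84.4°.

|H| = 0.0973 (-20.2 dB), φ = 84.4°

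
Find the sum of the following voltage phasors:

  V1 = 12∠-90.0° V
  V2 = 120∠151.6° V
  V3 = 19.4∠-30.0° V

Step 1 — Convert each phasor to rectangular form:
  V1 = 12·(cos(-90.0°) + j·sin(-90.0°)) = 0 - j12 V
  V2 = 120·(cos(151.6°) + j·sin(151.6°)) = -105.6 + j57.07 V
  V3 = 19.4·(cos(-30.0°) + j·sin(-30.0°)) = 16.8 - j9.7 V
Step 2 — Sum components: V_total = -88.76 + j35.37 V.
Step 3 — Convert to polar: |V_total| = 95.55 V, ∠V_total = 158.3°.

V_total = 95.55∠158.3° V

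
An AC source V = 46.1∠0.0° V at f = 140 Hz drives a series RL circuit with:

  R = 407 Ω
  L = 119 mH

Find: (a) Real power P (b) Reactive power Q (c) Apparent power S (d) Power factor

Step 1 — Angular frequency: ω = 2π·f = 2π·140 = 879.6 rad/s.
Step 2 — Component impedances:
  R: Z = R = 407 Ω
  L: Z = jωL = j·879.6·0.119 = 0 + j104.7 Ω
Step 3 — Series combination: Z_total = R + L = 407 + j104.7 Ω = 420.2∠14.4° Ω.
Step 4 — Source phasor: V = 46.1∠0.0° V = 46.1 V.
Step 5 — Current: I = V / Z = 0.1062 - j0.02732 A = 0.1097∠-14.4° A.
Step 6 — Complex power: S = V·I* = 4.898 + j1.26 VA.
Step 7 — Real power: P = Re(S) = 4.898 W.
Step 8 — Reactive power: Q = Im(S) = 1.26 VAR.
Step 9 — Apparent power: |S| = 5.057 VA.
Step 10 — Power factor: PF = P/|S| = 0.9685 (lagging).

(a) P = 4.898 W  (b) Q = 1.26 VAR  (c) S = 5.057 VA  (d) PF = 0.9685 (lagging)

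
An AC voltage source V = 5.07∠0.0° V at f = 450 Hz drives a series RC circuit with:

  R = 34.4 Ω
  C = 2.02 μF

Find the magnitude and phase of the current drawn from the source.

Step 1 — Angular frequency: ω = 2π·f = 2π·450 = 2827 rad/s.
Step 2 — Component impedances:
  R: Z = R = 34.4 Ω
  C: Z = 1/(jωC) = -j/(ω·C) = 0 - j175.1 Ω
Step 3 — Series combination: Z_total = R + C = 34.4 - j175.1 Ω = 178.4∠-78.9° Ω.
Step 4 — Source phasor: V = 5.07∠0.0° V = 5.07 V.
Step 5 — Ohm's law: I = V / Z_total = (5.07) / (34.4 - j175.1) = 0.005478 + j0.02788 A.
Step 6 — Convert to polar: |I| = 0.02841 A, ∠I = 78.9°.

I = 0.02841∠78.9° A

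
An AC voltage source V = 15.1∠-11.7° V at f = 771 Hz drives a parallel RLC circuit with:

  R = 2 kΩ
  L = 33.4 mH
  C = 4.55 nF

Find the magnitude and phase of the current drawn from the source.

Step 1 — Angular frequency: ω = 2π·f = 2π·771 = 4844 rad/s.
Step 2 — Component impedances:
  R: Z = R = 2000 Ω
  L: Z = jωL = j·4844·0.0334 = 0 + j161.8 Ω
  C: Z = 1/(jωC) = -j/(ω·C) = 0 - j4.537e+04 Ω
Step 3 — Parallel combination: 1/Z_total = 1/R + 1/L + 1/C; Z_total = 13.1 + j161.3 Ω = 161.8∠85.4° Ω.
Step 4 — Source phasor: V = 15.1∠-11.7° V = 14.79 - j3.062 V.
Step 5 — Ohm's law: I = V / Z_total = (14.79 - j3.062) / (13.1 + j161.3) = -0.01146 - j0.09259 A.
Step 6 — Convert to polar: |I| = 0.0933 A, ∠I = -97.1°.

I = 0.0933∠-97.1° A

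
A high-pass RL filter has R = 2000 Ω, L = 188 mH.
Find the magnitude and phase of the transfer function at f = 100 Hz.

Step 1 — Angular frequency: ω = 2π·100 = 628.3 rad/s.
Step 2 — Transfer function: H(jω) = jωL/(R + jωL).
Step 3 — Numerator jωL = j·118.1; denominator R + jωL = 2000 + j118.1.
Step 4 — H = 0.003476 + j0.05886.
Step 5 — Magnitude: |H| = 0.05896 (-24.6 dB); phase: φ = 86.6°.

|H| = 0.05896 (-24.6 dB), φ = 86.6°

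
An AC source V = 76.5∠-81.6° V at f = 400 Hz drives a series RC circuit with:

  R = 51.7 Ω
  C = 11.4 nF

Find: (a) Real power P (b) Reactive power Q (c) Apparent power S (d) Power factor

Step 1 — Angular frequency: ω = 2π·f = 2π·400 = 2513 rad/s.
Step 2 — Component impedances:
  R: Z = R = 51.7 Ω
  C: Z = 1/(jωC) = -j/(ω·C) = 0 - j3.49e+04 Ω
Step 3 — Series combination: Z_total = R + C = 51.7 - j3.49e+04 Ω = 3.49e+04∠-89.9° Ω.
Step 4 — Source phasor: V = 76.5∠-81.6° V = 11.18 - j75.68 V.
Step 5 — Current: I = V / Z = 0.002169 + j0.000317 A = 0.002192∠8.3° A.
Step 6 — Complex power: S = V·I* = 0.0002484 - j0.1677 VA.
Step 7 — Real power: P = Re(S) = 0.0002484 W.
Step 8 — Reactive power: Q = Im(S) = -0.1677 VAR.
Step 9 — Apparent power: |S| = 0.1677 VA.
Step 10 — Power factor: PF = P/|S| = 0.001481 (leading).

(a) P = 0.0002484 W  (b) Q = -0.1677 VAR  (c) S = 0.1677 VA  (d) PF = 0.001481 (leading)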